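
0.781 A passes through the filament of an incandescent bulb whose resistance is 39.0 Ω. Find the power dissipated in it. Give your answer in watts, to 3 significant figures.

The current through and the resistance of the element are both given; use P = I²R.
P = (0.7810 A)² × 39.0 Ω = 23.79 W

23.8 W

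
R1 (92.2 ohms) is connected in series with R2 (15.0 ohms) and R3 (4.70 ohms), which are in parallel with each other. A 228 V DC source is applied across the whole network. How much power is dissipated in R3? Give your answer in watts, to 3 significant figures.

Collapse R2‖R3 to a single equivalent, reducing the network to two series elements.
R_p = (15.0×4.70)/(15.0+4.70) = 3.579 Ω
R_total = 92.2 + 3.579 = 95.78 Ω
I = V / R_total = 228 / 95.78 = 2.380 A
Voltage across the parallel pair: V_p = I × R_p = 2.380 × 3.579 = 8.519 V
R3 sees V_p directly, so P = V_p² / R3.
P_R3 = (8.519)² / 4.70 = 15.44 W

15.4 W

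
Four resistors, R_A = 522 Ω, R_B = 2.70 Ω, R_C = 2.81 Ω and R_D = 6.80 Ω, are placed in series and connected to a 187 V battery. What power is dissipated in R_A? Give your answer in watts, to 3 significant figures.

Since the resistors are in series they all carry the loop current I = V/R_total; the power in any one is I²R.
R_total = 522 + 2.70 + 2.81 + 6.80 = 534.3 Ω
I = V / R_total = 187 / 534.3 = 0.3500 A
P_R_A = I² × R_A = (0.3500)² × 522 = 63.94 W

63.9 W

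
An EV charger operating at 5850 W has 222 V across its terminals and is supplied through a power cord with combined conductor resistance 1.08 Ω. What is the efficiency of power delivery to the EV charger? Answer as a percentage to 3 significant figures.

I = P / V = 5850 / 222 = 26.35 A through the power cord.
P_line = I² R_line = (26.35)² × 1.08 = 749.9 W
P_source = P_load + P_line = 5850 + 749.9 = 6600 W
η = P_load / P_source = 5850 / 6600 = 0.8864

88.6 %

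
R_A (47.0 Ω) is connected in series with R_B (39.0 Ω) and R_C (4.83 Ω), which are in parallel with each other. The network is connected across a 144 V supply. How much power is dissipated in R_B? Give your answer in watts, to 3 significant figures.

First combine the parallel branches into one equivalent R_p, then R_A + R_p is a series pair.
R_p = (39.0×4.83)/(39.0+4.83) = 4.298 Ω
R_total = 47.0 + 4.298 = 51.30 Ω
I = V / R_total = 144 / 51.30 = 2.807 A
Voltage across the parallel pair: V_p = I × R_p = 2.807 × 4.298 = 12.06 V
R_B sees V_p directly, so P = V_p² / R_B.
P_R_B = (12.06)² / 39.0 = 3.732 W

3.73 W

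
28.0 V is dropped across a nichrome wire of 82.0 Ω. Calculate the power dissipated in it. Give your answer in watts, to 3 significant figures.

9.56 W

Voltage and resistance are given, so P = V²/R is the one-step route.
P = (28.0 V)² / 82.0 Ω = 9.561 W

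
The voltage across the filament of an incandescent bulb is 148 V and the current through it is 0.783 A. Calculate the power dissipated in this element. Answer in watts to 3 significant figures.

116 W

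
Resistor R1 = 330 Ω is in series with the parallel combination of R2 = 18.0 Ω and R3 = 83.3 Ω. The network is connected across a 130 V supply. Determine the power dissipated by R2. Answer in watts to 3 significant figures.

First combine the parallel branches into one equivalent R_p, then R1 + R_p is a series pair.
R_p = (18.0×83.3)/(18.0+83.3) = 14.80 Ω
R_total = 330 + 14.80 = 344.8 Ω
I = V / R_total = 130 / 344.8 = 0.3770 A
Voltage across the parallel pair: V_p = I × R_p = 0.3770 × 14.80 = 5.581 V
R2 sees V_p directly, so P = V_p² / R2.
P_R2 = (5.581)² / 18.0 = 1.730 W

1.73 W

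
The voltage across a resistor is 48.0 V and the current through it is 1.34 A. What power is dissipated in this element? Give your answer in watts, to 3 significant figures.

64.3 W

Since both terminal voltage and current are stated, P = V I gives the power in one step.
P = 48.0 V × 1.340 A = 64.32 W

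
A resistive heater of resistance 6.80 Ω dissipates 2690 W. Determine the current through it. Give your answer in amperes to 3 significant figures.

Inverting the appropriate power form: I = √(P / R).
I = √(2690 / 6.80) = 19.89 A

19.9 A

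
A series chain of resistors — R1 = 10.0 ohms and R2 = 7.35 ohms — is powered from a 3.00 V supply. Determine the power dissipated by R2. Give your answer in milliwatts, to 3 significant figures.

220 mW

Series elements share the same current, so find I first, then use P = I²R.
R_total = 10.0 + 7.35 = 17.35 Ω
I = V / R_total = 3.00 / 17.35 = 0.1729 A
P_R2 = I² × R2 = (0.1729)² × 7.35 = 0.2198 W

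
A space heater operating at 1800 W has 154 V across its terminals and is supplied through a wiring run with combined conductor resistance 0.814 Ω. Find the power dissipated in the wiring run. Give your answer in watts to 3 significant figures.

The wiring run and load are in series, so the same current flows in both; the loss is I²R_line.
I = P / V = 1800 / 154 = 11.69 A through the wiring run.
P_line = I² R_line = (11.69)² × 0.814 = 111.2 W

111 W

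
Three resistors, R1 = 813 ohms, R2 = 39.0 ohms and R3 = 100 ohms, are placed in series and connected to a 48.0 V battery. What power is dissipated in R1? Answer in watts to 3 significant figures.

Every series element carries the same I. Get I from the total resistance, then P = I² × R1.
R_total = 813 + 39.0 + 100 = 952.0 Ω
I = V / R_total = 48.0 / 952.0 = 0.05042 A
P_R1 = I² × R1 = (0.05042)² × 813 = 2.067 W

2.07 W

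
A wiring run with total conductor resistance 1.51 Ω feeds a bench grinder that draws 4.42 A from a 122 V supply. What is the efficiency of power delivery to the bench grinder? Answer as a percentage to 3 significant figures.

94.5 %

The wiring run carries the full 4.42 A.
P_line = I² R_line = (4.420)² × 1.51 = 29.50 W
P_source = V I = 122 × 4.420 = 539.2 W; P_load = 509.7 W
η = P_load / P_source = 509.7 / 539.2 = 0.9453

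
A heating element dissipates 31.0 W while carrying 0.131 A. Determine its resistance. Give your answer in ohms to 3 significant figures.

The two known quantities fix the third via R = P / I².
R = 31.0 / (0.1310)² = 1806 Ω

1810 Ω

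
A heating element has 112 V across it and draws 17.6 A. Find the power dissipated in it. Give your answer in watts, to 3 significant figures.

1970 W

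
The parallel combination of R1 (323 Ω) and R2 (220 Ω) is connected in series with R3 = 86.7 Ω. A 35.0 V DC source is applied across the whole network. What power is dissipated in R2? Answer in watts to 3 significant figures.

First find R_p for the parallel pair, then treat R_p + R3 as a series loop.
R_p = (323×220)/(323+220) = 130.9 Ω
R_total = R_p + 86.7 = 130.9 + 86.7 = 217.6 Ω
I = V / R_total = 35.0 / 217.6 = 0.1609 A
Voltage across the parallel pair: V_p = I × R_p = 0.1609 × 130.9 = 21.05 V
Use P = V²/R for R2 with V = V_p.
P_R2 = (21.05)² / 220 = 2.015 W

2.01 W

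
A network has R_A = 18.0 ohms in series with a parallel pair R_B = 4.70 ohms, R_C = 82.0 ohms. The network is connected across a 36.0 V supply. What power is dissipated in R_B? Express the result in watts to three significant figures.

10.8 W

Reduce the parallel pair to R_p first; the network is then a simple series string.
R_p = (4.70×82.0)/(4.70+82.0) = 4.445 Ω
R_total = 18.0 + 4.445 = 22.45 Ω
I = V / R_total = 36.0 / 22.45 = 1.604 A
Voltage across the parallel pair: V_p = I × R_p = 1.604 × 4.445 = 7.130 V
With V_p across R_B, its power is V_p²/R_B.
P_R_B = (7.130)² / 4.70 = 10.82 W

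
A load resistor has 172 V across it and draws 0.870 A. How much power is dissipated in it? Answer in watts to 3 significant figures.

V and I are known directly — P = V I, no intermediate step needed.
P = 172 V × 0.8700 A = 149.6 W

150 W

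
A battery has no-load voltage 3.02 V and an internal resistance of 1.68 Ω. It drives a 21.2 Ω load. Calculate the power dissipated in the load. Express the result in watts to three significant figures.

0.369 W

With r and R in series, I = ε/(r+R); the load dissipates I²R.
I = ε / (r + R) = 3.02 / (1.68 + 21.2) = 0.1320 A
P_load = I² R = (0.1320)² × 21.2 = 0.3693 W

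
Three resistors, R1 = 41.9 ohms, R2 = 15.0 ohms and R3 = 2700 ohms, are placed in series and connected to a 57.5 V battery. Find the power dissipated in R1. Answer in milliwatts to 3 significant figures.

18.2 mW

In a series string the same current flows through every resistor — find that current, then P = I²R for the one we want.
R_total = 41.9 + 15.0 + 2700 = 2757 Ω
I = V / R_total = 57.5 / 2757 = 0.02086 A
P_R1 = I² × R1 = (0.02086)² × 41.9 = 0.01823 W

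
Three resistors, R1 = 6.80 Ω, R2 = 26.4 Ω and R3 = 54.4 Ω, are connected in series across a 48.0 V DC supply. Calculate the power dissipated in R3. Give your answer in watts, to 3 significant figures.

In a series string the same current flows through every resistor — find that current, then P = I²R for the one we want.
R_total = 6.80 + 26.4 + 54.4 = 87.60 Ω
I = V / R_total = 48.0 / 87.60 = 0.5479 A
P_R3 = I² × R3 = (0.5479)² × 54.4 = 16.33 W

16.3 W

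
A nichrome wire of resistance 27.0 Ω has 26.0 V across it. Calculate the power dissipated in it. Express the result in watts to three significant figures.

We know the drop across the element and its resistance — P = V²/R, one step.
P = (26.0 V)² / 27.0 Ω = 25.04 W

25.0 W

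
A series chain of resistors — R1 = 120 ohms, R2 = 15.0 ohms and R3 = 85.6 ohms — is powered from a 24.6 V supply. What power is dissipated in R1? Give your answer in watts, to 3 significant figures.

Since the resistors are in series they all carry the loop current I = V/R_total; the power in any one is I²R.
R_total = 120 + 15.0 + 85.6 = 220.6 Ω
I = V / R_total = 24.6 / 220.6 = 0.1115 A
P_R1 = I² × R1 = (0.1115)² × 120 = 1.492 W

1.49 W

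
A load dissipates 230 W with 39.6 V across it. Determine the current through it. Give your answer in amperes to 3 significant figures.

Inverting the appropriate power form: I = P / V.
I = 230 / 39.6 = 5.808 A

5.81 A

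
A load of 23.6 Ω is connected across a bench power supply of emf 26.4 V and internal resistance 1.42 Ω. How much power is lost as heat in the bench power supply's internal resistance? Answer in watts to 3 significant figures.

r is in series with the load, so it carries the full circuit current — the loss in it is I²r.
I = ε / (r + R) = 26.4 / (1.42 + 23.6) = 1.055 A
P_int = I² r = (1.055)² × 1.42 = 1.581 W

1.58 W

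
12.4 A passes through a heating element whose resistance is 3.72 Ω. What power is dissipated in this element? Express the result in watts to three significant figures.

572 W

With I and R stated, P = I²R applies in one step.
P = (12.40 A)² × 3.72 Ω = 572.0 W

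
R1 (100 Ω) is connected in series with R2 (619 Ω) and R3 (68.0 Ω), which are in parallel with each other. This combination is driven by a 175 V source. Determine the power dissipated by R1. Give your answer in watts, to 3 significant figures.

118 W

Replace R2 and R3 with their parallel equivalent so the circuit becomes R1 in series with R_p.
R_p = (619×68.0)/(619+68.0) = 61.27 Ω
R_total = 100 + 61.27 = 161.3 Ω
I = V / R_total = 175 / 161.3 = 1.085 A
R1 carries the full series current, so P = I²R.
P_R1 = (1.085)² × 100 = 117.8 W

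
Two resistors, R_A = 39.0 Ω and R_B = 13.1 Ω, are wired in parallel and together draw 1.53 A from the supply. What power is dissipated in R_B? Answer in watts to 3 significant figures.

17.2 W

Only the total current is stated, so first find the parallel equivalent to get the voltage across the combination.
1/R_eq = 1/39.0 + 1/13.1 ⇒ R_eq = 9.806 Ω
V = I_total × R_eq = 1.530 × 9.806 = 15.00 V
P_R_B = V² / R_B = (15.00)² / 13.1 = 17.18 W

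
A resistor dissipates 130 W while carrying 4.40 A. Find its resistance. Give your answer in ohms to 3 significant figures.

6.71 Ω

The two known quantities fix the third via R = P / I².
R = 130 / (4.400)² = 6.715 Ω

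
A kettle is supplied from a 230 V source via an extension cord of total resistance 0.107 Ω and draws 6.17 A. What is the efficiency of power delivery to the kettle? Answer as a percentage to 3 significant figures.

The extension cord carries the full 6.17 A.
P_line = I² R_line = (6.170)² × 0.107 = 4.073 W
P_source = V I = 230 × 6.170 = 1419 W; P_load = 1415 W
η = P_load / P_source = 1415 / 1419 = 0.9971

99.7 %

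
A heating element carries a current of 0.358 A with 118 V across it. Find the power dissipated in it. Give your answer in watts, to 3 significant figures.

42.2 W

With V and I both given, power follows immediately from P = V I.
P = 118 V × 0.3580 A = 42.24 W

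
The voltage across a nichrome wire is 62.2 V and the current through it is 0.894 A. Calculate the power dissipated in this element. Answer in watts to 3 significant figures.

With V and I both given, power follows immediately from P = V I.
P = 62.2 V × 0.8940 A = 55.61 W

55.6 W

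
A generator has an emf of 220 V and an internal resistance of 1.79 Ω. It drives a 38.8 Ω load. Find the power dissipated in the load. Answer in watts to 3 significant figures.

The internal resistance and the load are in series, so the same I flows through both; get I from ε/(r+R), then I²R for the load.
I = ε / (r + R) = 220 / (1.79 + 38.8) = 5.420 A
P_load = I² R = (5.420)² × 38.8 = 1140 W

1140 W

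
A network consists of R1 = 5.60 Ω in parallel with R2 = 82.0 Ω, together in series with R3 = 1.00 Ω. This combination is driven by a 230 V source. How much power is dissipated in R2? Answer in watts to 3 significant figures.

455 W

First find R_p for the parallel pair, then treat R_p + R3 as a series loop.
R_p = (5.60×82.0)/(5.60+82.0) = 5.242 Ω
R_total = R_p + 1.00 = 5.242 + 1.00 = 6.242 Ω
I = V / R_total = 230 / 6.242 = 36.85 A
Voltage across the parallel pair: V_p = I × R_p = 36.85 × 5.242 = 193.2 V
R2 has V_p across it, so P = V_p²/R2.
P_R2 = (193.2)² / 82.0 = 455.0 W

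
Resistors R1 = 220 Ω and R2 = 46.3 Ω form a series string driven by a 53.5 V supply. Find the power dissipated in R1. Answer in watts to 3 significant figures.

Every series element carries the same I. Get I from the total resistance, then P = I² × R1.
R_total = 220 + 46.3 = 266.3 Ω
I = V / R_total = 53.5 / 266.3 = 0.2009 A
P_R1 = I² × R1 = (0.2009)² × 220 = 8.879 W

8.88 W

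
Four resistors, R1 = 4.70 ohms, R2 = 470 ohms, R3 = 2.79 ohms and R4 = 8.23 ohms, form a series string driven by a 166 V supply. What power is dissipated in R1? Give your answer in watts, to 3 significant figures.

0.549 W

Since the resistors are in series they all carry the loop current I = V/R_total; the power in any one is I²R.
R_total = 4.70 + 470 + 2.79 + 8.23 = 485.7 Ω
I = V / R_total = 166 / 485.7 = 0.3418 A
P_R1 = I² × R1 = (0.3418)² × 4.70 = 0.5490 W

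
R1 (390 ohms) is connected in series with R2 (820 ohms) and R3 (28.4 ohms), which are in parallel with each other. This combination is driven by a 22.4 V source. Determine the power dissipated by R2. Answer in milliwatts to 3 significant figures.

2.65 mW

Collapse R2‖R3 to a single equivalent, reducing the network to two series elements.
R_p = (820×28.4)/(820+28.4) = 27.45 Ω
R_total = 390 + 27.45 = 417.4 Ω
I = V / R_total = 22.4 / 417.4 = 0.05366 A
Voltage across the parallel pair: V_p = I × R_p = 0.05366 × 27.45 = 1.473 V
R2 sees V_p directly, so P = V_p² / R2.
P_R2 = (1.473)² / 820 = 0.002646 W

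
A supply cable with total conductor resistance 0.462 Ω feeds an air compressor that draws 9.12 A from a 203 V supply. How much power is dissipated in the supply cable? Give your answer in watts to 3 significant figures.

38.4 W

The supply cable and load are in series, so the same current flows in both; the loss is I²R_line.
The supply cable carries the full 9.12 A.
P_line = I² R_line = (9.120)² × 0.462 = 38.43 W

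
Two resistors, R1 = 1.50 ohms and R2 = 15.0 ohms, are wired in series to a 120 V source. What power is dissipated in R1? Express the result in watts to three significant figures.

In a series string the same current flows through every resistor — find that current, then P = I²R for the one we want.
R_total = 1.50 + 15.0 = 16.50 Ω
I = V / R_total = 120 / 16.50 = 7.273 A
P_R1 = I² × R1 = (7.273)² × 1.50 = 79.34 W

79.3 W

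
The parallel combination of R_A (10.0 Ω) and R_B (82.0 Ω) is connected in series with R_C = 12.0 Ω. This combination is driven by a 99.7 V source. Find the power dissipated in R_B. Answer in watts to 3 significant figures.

22.0 W

Collapse the R_A‖R_B pair into one equivalent R_p; then R_p and R_C form a series string.
R_p = (10.0×82.0)/(10.0+82.0) = 8.913 Ω
R_total = R_p + 12.0 = 8.913 + 12.0 = 20.91 Ω
I = V / R_total = 99.7 / 20.91 = 4.767 A
Voltage across the parallel pair: V_p = I × R_p = 4.767 × 8.913 = 42.49 V
Use P = V²/R for R_B with V = V_p.
P_R_B = (42.49)² / 82.0 = 22.02 W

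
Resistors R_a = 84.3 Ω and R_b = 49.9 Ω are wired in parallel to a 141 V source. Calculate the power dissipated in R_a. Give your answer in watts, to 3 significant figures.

Every branch has 141 V across it, so for R_a the power is simply V²/R.
P_R_a = V² / R_a = (141)² / 84.3 Ω = 235.8 W

236 W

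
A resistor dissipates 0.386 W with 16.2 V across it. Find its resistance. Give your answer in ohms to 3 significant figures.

680 Ω

From P = V I = I²R = V²/R, with the two given quantities we get R = V² / P.
R = (16.2)² / 0.386 = 679.9 Ω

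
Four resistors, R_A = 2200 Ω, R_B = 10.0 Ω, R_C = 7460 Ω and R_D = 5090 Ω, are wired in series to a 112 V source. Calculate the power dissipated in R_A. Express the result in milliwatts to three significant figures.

127 mW

Every series element carries the same I. Get I from the total resistance, then P = I² × R_A.
R_total = 2200 + 10.0 + 7460 + 5090 = 14760 Ω
I = V / R_total = 112 / 14760 = 0.007588 A
P_R_A = I² × R_A = (0.007588)² × 2200 = 0.1267 W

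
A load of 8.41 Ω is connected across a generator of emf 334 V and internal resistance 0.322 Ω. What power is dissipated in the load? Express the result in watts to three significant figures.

Load and internal resistance form a series loop — compute the loop current, then the load power via I²R.
I = ε / (r + R) = 334 / (0.322 + 8.41) = 38.25 A
P_load = I² R = (38.25)² × 8.41 = 12300 W

12300 W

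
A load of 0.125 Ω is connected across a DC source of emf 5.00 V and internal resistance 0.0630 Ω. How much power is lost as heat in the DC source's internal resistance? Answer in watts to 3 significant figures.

The internal resistance carries the same current as the load; P_int = I²r.
I = ε / (r + R) = 5.00 / (0.0630 + 0.125) = 26.60 A
P_int = I² r = (26.60)² × 0.0630 = 44.56 W

44.6 W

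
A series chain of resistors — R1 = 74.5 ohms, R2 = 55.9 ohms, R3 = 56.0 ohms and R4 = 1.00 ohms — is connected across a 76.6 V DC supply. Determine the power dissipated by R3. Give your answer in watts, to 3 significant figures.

Since the resistors are in series they all carry the loop current I = V/R_total; the power in any one is I²R.
R_total = 74.5 + 55.9 + 56.0 + 1.00 = 187.4 Ω
I = V / R_total = 76.6 / 187.4 = 0.4088 A
P_R3 = I² × R3 = (0.4088)² × 56.0 = 9.356 W

9.36 W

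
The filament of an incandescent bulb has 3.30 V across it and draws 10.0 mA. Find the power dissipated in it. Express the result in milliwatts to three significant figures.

33.0 mW

With V and I both given, power follows immediately from P = V I.
P = 3.30 V × 0.01000 A = 0.03300 W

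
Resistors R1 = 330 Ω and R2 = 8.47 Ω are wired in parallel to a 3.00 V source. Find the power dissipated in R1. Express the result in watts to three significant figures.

0.0273 W

Every branch has 3.00 V across it, so for R1 the power is simply V²/R.
P_R1 = V² / R1 = (3.00)² / 330 Ω = 0.02727 W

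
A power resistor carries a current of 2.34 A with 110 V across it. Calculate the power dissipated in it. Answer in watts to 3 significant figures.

With V and I both given, power follows immediately from P = V I.
P = 110 V × 2.340 A = 257.4 W

257 W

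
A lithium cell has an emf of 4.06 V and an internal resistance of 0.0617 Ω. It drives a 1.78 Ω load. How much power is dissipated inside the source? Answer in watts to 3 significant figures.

The source's internal resistance is just another series element carrying I; its dissipation is I²r.
I = ε / (r + R) = 4.06 / (0.0617 + 1.78) = 2.204 A
P_int = I² r = (2.204)² × 0.0617 = 0.2998 W

0.300 W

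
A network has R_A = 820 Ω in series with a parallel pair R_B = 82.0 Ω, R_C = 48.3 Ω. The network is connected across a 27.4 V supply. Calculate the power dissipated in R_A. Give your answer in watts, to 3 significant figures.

0.851 W

First combine the parallel branches into one equivalent R_p, then R_A + R_p is a series pair.
R_p = (82.0×48.3)/(82.0+48.3) = 30.40 Ω
R_total = 820 + 30.40 = 850.4 Ω
I = V / R_total = 27.4 / 850.4 = 0.03222 A
R_A is in the main series path, so its power is I²R_A.
P_R_A = (0.03222)² × 820 = 0.8513 W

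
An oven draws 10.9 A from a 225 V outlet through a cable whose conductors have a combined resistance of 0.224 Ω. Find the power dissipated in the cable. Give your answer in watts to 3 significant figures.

26.6 W

Line loss is just I²R for the cable — we know both I and R_line directly.
The cable carries the full 10.9 A.
P_line = I² R_line = (10.90)² × 0.224 = 26.61 W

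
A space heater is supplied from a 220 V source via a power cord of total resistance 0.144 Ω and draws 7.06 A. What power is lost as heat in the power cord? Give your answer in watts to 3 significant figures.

7.18 W

The power cord and load are in series, so the same current flows in both; the loss is I²R_line.
The power cord carries the full 7.06 A.
P_line = I² R_line = (7.060)² × 0.144 = 7.177 W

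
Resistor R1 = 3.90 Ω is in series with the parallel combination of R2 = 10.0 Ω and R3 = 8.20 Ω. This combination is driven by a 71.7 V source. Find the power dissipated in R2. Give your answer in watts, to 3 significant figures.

148 W

First combine the parallel branches into one equivalent R_p, then R1 + R_p is a series pair.
R_p = (10.0×8.20)/(10.0+8.20) = 4.505 Ω
R_total = 3.90 + 4.505 = 8.405 Ω
I = V / R_total = 71.7 / 8.405 = 8.530 A
Voltage across the parallel pair: V_p = I × R_p = 8.530 × 4.505 = 38.43 V
R2 sees V_p directly, so P = V_p² / R2.
P_R2 = (38.43)² / 10.0 = 147.7 W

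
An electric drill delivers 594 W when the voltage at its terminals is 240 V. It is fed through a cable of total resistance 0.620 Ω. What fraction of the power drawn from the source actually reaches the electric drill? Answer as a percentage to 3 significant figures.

I = P / V = 594 / 240 = 2.475 A through the cable.
P_line = I² R_line = (2.475)² × 0.620 = 3.798 W
P_source = P_load + P_line = 594.0 + 3.798 = 597.8 W
η = P_load / P_source = 594.0 / 597.8 = 0.9936

99.4 %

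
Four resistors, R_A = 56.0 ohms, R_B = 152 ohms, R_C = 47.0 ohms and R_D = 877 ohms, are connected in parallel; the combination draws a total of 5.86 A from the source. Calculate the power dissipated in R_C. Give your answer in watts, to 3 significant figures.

Only the total current is stated, so first find the parallel equivalent to get the voltage across the combination.
1/R_eq = 1/56.0 + 1/152 + 1/47.0 + 1/877 ⇒ R_eq = 21.34 Ω
V = I_total × R_eq = 5.860 × 21.34 = 125.1 V
P_R_C = V² / R_C = (125.1)² / 47.0 = 332.8 W

333 W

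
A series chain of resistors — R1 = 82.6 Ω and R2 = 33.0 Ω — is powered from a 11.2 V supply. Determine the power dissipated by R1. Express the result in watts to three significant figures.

Every series element carries the same I. Get I from the total resistance, then P = I² × R1.
R_total = 82.6 + 33.0 = 115.6 Ω
I = V / R_total = 11.2 / 115.6 = 0.09689 A
P_R1 = I² × R1 = (0.09689)² × 82.6 = 0.7754 W

0.775 W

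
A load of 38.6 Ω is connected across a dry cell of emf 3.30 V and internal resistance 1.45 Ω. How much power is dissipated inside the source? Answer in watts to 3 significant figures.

0.00984 W

Internal loss is I²r, with I set by the total series resistance r+R.
I = ε / (r + R) = 3.30 / (1.45 + 38.6) = 0.08240 A
P_int = I² r = (0.08240)² × 1.45 = 0.009844 W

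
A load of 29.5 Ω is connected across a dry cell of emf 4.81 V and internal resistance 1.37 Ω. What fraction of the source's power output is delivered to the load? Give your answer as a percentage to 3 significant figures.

95.6 %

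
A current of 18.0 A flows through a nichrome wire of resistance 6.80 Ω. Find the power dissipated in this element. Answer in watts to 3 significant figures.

The current through and the resistance of the element are both given; use P = I²R.
P = (18.00 A)² × 6.80 Ω = 2203 W

2200 W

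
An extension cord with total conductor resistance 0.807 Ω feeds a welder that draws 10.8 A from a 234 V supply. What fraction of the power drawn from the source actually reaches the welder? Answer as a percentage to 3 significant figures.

96.3 %

The extension cord carries the full 10.8 A.
P_line = I² R_line = (10.80)² × 0.807 = 94.13 W
P_source = V I = 234 × 10.80 = 2527 W; P_load = 2433 W
η = P_load / P_source = 2433 / 2527 = 0.9628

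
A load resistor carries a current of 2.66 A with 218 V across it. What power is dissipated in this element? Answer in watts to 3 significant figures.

580 W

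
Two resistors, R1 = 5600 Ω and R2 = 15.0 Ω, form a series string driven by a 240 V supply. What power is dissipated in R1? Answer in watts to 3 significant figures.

In a series string the same current flows through every resistor — find that current, then P = I²R for the one we want.
R_total = 5600 + 15.0 = 5615 Ω
I = V / R_total = 240 / 5615 = 0.04274 A
P_R1 = I² × R1 = (0.04274)² × 5600 = 10.23 W

10.2 W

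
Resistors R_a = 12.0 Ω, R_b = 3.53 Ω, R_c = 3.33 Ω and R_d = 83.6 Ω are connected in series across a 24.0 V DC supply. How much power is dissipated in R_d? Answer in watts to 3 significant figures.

4.59 W

Every series element carries the same I. Get I from the total resistance, then P = I² × R_d.
R_total = 12.0 + 3.53 + 3.33 + 83.6 = 102.5 Ω
I = V / R_total = 24.0 / 102.5 = 0.2342 A
P_R_d = I² × R_d = (0.2342)² × 83.6 = 4.587 W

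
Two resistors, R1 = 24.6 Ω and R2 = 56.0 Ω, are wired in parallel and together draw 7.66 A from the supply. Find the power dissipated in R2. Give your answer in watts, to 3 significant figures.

306 W

The branches share the same voltage, but only the total current is given — find V from the equivalent resistance first.
1/R_eq = 1/24.6 + 1/56.0 ⇒ R_eq = 17.09 Ω
V = I_total × R_eq = 7.660 × 17.09 = 130.9 V
P_R2 = V² / R2 = (130.9)² / 56.0 = 306.1 W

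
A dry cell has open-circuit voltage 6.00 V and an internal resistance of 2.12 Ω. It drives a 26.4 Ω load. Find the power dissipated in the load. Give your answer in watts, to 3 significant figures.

With r and R in series, I = ε/(r+R); the load dissipates I²R.
I = ε / (r + R) = 6.00 / (2.12 + 26.4) = 0.2104 A
P_load = I² R = (0.2104)² × 26.4 = 1.168 W

1.17 W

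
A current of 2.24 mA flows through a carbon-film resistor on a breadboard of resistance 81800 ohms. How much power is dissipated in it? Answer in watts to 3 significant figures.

0.410 W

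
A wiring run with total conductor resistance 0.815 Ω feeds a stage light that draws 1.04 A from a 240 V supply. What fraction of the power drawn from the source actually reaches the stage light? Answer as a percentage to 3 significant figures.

The wiring run carries the full 1.04 A.
P_line = I² R_line = (1.040)² × 0.815 = 0.8815 W
P_source = V I = 240 × 1.040 = 249.6 W; P_load = 248.7 W
η = P_load / P_source = 248.7 / 249.6 = 0.9965

99.6 %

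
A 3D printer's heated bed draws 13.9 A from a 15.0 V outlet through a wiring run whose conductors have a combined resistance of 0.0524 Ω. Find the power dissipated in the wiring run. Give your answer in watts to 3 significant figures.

10.1 W

The wiring run and load are in series, so the same current flows in both; the loss is I²R_line.
The wiring run carries the full 13.9 A.
P_line = I² R_line = (13.90)² × 0.0524 = 10.12 W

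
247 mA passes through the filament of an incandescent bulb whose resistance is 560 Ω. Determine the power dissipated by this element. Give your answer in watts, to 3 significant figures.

With I and R stated, P = I²R applies in one step.
P = (0.2470 A)² × 560 Ω = 34.17 W

34.2 W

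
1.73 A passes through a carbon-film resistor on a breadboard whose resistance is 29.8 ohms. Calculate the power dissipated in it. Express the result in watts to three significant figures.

Knowing I and R, the power is just I²R — no need to find V first.
P = (1.730 A)² × 29.8 Ω = 89.19 W

89.2 W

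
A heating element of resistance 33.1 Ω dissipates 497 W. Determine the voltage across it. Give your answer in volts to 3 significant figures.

Rearranging the power relation for the two known quantities gives V = √(P R).
V = √(497 × 33.1) = 128.3 V

128 V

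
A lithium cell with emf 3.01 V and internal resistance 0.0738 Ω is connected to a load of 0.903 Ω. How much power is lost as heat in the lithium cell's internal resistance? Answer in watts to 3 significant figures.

Internal loss is I²r, with I set by the total series resistance r+R.
I = ε / (r + R) = 3.01 / (0.0738 + 0.903) = 3.081 A
P_int = I² r = (3.081)² × 0.0738 = 0.7008 W

0.701 W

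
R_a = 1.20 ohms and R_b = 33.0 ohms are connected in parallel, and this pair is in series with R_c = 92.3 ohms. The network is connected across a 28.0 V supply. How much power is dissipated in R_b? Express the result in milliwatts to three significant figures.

3.65 mW

Combine R_a and R_b into their parallel equivalent first, reducing the network to two series resistors.
R_p = (1.20×33.0)/(1.20+33.0) = 1.158 Ω
R_total = R_p + 92.3 = 1.158 + 92.3 = 93.46 Ω
I = V / R_total = 28.0 / 93.46 = 0.2996 A
Voltage across the parallel pair: V_p = I × R_p = 0.2996 × 1.158 = 0.3469 V
R_b sits across V_p; its power is V_p²/R.
P_R_b = (0.3469)² / 33.0 = 0.003647 W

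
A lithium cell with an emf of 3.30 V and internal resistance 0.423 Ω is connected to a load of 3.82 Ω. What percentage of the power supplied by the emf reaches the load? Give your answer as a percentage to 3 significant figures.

90.0 %

η = P_load/(P_load+P_int) = I²R/(I²R+I²r) = R/(R+r) — the I² cancels for series elements.
η = R / (R + r) = 3.82 / (3.82 + 0.423) = 0.9003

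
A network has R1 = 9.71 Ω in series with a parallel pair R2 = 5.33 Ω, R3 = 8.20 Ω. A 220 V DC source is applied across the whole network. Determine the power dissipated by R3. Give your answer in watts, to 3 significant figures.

368 W

Collapse R2‖R3 to a single equivalent, reducing the network to two series elements.
R_p = (5.33×8.20)/(5.33+8.20) = 3.230 Ω
R_total = 9.71 + 3.230 = 12.94 Ω
I = V / R_total = 220 / 12.94 = 17.00 A
Voltage across the parallel pair: V_p = I × R_p = 17.00 × 3.230 = 54.92 V
R3 is across V_p, so use P = V²/R for that branch.
P_R3 = (54.92)² / 8.20 = 367.8 W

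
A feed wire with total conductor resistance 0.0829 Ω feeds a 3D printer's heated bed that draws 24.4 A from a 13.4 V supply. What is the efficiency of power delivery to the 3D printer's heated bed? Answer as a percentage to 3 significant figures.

84.9 %

The feed wire carries the full 24.4 A.
P_line = I² R_line = (24.40)² × 0.0829 = 49.36 W
P_source = V I = 13.4 × 24.40 = 327.0 W; P_load = 277.6 W
η = P_load / P_source = 277.6 / 327.0 = 0.8490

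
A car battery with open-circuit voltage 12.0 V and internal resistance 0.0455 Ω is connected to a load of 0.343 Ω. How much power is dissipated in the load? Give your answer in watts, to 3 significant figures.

327 W

The internal resistance and the load are in series, so the same I flows through both; get I from ε/(r+R), then I²R for the load.
I = ε / (r + R) = 12.0 / (0.0455 + 0.343) = 30.89 A
P_load = I² R = (30.89)² × 0.343 = 327.2 W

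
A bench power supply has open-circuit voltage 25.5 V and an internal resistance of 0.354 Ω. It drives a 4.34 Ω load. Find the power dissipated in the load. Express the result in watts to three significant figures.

128 W

With r and R in series, I = ε/(r+R); the load dissipates I²R.
I = ε / (r + R) = 25.5 / (0.354 + 4.34) = 5.432 A
P_load = I² R = (5.432)² × 4.34 = 128.1 W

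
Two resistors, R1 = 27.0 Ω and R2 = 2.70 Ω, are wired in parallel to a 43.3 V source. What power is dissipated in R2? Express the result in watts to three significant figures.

694 W

Each parallel branch sees the full supply voltage, so P = V²/R applies directly to the target branch.
P_R2 = V² / R2 = (43.3)² / 2.70 Ω = 694.4 W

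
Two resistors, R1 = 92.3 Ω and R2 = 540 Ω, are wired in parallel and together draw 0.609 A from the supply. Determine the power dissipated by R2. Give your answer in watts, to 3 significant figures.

We need the common branch voltage; get it from I_total × R_eq, then P = V²/R for the branch.
1/R_eq = 1/92.3 + 1/540 ⇒ R_eq = 78.83 Ω
V = I_total × R_eq = 0.6090 × 78.83 = 48.01 V
P_R2 = V² / R2 = (48.01)² / 540 = 4.268 W

4.27 W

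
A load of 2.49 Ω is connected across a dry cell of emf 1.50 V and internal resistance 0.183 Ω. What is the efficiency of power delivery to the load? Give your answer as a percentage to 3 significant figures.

Both r and R carry the same current, so the power split is just the resistance split: η = R/(R+r).
η = R / (R + r) = 2.49 / (2.49 + 0.183) = 0.9315

93.2 %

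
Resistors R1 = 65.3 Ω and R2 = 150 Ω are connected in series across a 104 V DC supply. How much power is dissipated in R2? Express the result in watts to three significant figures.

Since the resistors are in series they all carry the loop current I = V/R_total; the power in any one is I²R.
R_total = 65.3 + 150 = 215.3 Ω
I = V / R_total = 104 / 215.3 = 0.4830 A
P_R2 = I² × R2 = (0.4830)² × 150 = 35.00 W

35.0 W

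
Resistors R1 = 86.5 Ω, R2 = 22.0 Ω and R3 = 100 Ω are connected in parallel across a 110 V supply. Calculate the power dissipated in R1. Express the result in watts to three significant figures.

140 W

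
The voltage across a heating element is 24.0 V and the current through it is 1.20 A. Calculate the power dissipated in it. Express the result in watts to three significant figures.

28.8 W

Since both terminal voltage and current are stated, P = V I gives the power in one step.
P = 24.0 V × 1.200 A = 28.80 W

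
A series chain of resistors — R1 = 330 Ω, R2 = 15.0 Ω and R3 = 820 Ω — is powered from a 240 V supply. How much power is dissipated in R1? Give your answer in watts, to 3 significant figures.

Series elements share the same current, so find I first, then use P = I²R.
R_total = 330 + 15.0 + 820 = 1165 Ω
I = V / R_total = 240 / 1165 = 0.2060 A
P_R1 = I² × R1 = (0.2060)² × 330 = 14.01 W

14.0 W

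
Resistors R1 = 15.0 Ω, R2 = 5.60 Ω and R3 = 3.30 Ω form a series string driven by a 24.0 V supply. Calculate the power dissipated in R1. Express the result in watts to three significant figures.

Since the resistors are in series they all carry the loop current I = V/R_total; the power in any one is I²R.
R_total = 15.0 + 5.60 + 3.30 = 23.90 Ω
I = V / R_total = 24.0 / 23.90 = 1.004 A
P_R1 = I² × R1 = (1.004)² × 15.0 = 15.13 W

15.1 W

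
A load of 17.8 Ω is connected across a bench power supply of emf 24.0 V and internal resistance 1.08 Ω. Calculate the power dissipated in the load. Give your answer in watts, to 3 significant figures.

28.8 W

Load and internal resistance form a series loop — compute the loop current, then the load power via I²R.
I = ε / (r + R) = 24.0 / (1.08 + 17.8) = 1.271 A
P_load = I² R = (1.271)² × 17.8 = 28.76 W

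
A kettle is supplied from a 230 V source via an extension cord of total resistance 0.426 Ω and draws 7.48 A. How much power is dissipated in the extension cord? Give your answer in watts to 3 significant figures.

Only the current and the line resistance are needed for the I²R loss.
The extension cord carries the full 7.48 A.
P_line = I² R_line = (7.480)² × 0.426 = 23.83 W

23.8 W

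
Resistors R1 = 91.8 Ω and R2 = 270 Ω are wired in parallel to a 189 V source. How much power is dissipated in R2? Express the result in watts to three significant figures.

132 W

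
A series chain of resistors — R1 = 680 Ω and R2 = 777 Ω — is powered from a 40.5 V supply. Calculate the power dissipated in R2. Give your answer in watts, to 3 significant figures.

0.600 W

Series elements share the same current, so find I first, then use P = I²R.
R_total = 680 + 777 = 1457 Ω
I = V / R_total = 40.5 / 1457 = 0.02780 A
P_R2 = I² × R2 = (0.02780)² × 777 = 0.6004 W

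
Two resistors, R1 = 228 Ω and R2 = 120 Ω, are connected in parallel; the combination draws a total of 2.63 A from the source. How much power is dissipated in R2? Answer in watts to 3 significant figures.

Parallel branches share V, not I — compute V via R_eq, then use V²/R for the target branch.
1/R_eq = 1/228 + 1/120 ⇒ R_eq = 78.62 Ω
V = I_total × R_eq = 2.630 × 78.62 = 206.8 V
P_R2 = V² / R2 = (206.8)² / 120 = 356.3 W

356 W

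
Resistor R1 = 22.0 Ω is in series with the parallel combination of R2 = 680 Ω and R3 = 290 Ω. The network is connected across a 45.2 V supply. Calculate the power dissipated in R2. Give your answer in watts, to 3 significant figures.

2.45 W

Collapse R2‖R3 to a single equivalent, reducing the network to two series elements.
R_p = (680×290)/(680+290) = 203.3 Ω
R_total = 22.0 + 203.3 = 225.3 Ω
I = V / R_total = 45.2 / 225.3 = 0.2006 A
Voltage across the parallel pair: V_p = I × R_p = 0.2006 × 203.3 = 40.79 V
R2 sees V_p directly, so P = V_p² / R2.
P_R2 = (40.79)² / 680 = 2.446 W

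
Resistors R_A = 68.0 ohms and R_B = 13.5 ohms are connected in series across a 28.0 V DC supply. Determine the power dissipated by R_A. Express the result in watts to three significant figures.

8.03 W

Since the resistors are in series they all carry the loop current I = V/R_total; the power in any one is I²R.
R_total = 68.0 + 13.5 = 81.50 Ω
I = V / R_total = 28.0 / 81.50 = 0.3436 A
P_R_A = I² × R_A = (0.3436)² × 68.0 = 8.026 W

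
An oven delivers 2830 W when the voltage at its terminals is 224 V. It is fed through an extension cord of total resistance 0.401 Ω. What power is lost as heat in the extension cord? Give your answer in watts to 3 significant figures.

The extension cord and load are in series, so the same current flows in both; the loss is I²R_line.
I = P / V = 2830 / 224 = 12.63 A through the extension cord.
P_line = I² R_line = (12.63)² × 0.401 = 64.01 W

64.0 W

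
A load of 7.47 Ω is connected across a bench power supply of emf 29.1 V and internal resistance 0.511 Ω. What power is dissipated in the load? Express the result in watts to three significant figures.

Find the circuit current first, then P = I²R for the load (series elements share I).
I = ε / (r + R) = 29.1 / (0.511 + 7.47) = 3.646 A
P_load = I² R = (3.646)² × 7.47 = 99.31 W

99.3 W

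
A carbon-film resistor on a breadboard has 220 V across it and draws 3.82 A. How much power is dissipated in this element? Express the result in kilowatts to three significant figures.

With V and I both given, power follows immediately from P = V I.
P = 220 V × 3.820 A = 840.4 W

0.840 kW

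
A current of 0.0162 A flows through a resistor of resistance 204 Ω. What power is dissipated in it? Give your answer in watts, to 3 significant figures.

0.0535 W

The current through and the resistance of the element are both given; use P = I²R.
P = (0.01620 A)² × 204 Ω = 0.05354 W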